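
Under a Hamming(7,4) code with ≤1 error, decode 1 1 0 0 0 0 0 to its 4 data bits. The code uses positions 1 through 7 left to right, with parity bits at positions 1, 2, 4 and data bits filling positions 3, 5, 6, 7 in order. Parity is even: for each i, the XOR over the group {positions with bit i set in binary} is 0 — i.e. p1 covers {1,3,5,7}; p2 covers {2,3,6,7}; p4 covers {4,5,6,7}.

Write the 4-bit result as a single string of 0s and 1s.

s1 (pos 1,3,5,7): 1⊕0⊕0⊕0 = 1
s2 (pos 2,3,6,7): 1⊕0⊕0⊕0 = 1
s4 (pos 4,5,6,7): 0⊕0⊕0⊕0 = 0
Syndrome s4…s1 = 011 → error at position 3.
Flip position 3: 1100000 → 1110000
Read data bits from positions 3,5,6,7: 1000

1000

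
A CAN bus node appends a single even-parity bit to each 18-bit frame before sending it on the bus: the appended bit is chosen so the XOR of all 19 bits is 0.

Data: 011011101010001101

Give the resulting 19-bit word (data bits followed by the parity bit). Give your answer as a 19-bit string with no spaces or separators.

XOR of the 18 data bits: 0⊕1⊕1⊕0⊕1⊕1⊕1⊕0⊕1⊕0⊕1⊕0⊕0⊕0⊕1⊕1⊕0⊕1 = 0
Parity bit = 0 (so all 19 bits XOR to 0).

0110111010100011010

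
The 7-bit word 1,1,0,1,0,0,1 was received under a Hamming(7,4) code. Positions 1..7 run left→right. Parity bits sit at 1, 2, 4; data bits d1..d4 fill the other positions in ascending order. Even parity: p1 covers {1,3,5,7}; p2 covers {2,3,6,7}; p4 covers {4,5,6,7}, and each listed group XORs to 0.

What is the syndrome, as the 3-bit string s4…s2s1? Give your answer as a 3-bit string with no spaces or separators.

s1 (pos 1,3,5,7): 1⊕0⊕0⊕1 = 0
s2 (pos 2,3,6,7): 1⊕0⊕0⊕1 = 0
s4 (pos 4,5,6,7): 1⊕0⊕0⊕1 = 0
Syndrome s4…s1 = 000 → no error.

000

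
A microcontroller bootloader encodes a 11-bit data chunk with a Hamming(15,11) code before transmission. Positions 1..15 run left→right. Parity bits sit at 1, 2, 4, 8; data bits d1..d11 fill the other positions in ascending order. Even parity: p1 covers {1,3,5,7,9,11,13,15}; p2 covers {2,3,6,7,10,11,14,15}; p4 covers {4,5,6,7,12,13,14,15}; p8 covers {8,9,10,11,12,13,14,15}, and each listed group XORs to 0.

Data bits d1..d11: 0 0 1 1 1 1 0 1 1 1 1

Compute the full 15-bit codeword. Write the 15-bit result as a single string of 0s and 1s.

010001101101111

Place data at non-parity positions: p1 p2 0 p4 0 1 1 p8 1 1 0 1 1 1 1
p1 (pos 1,3,5,7,9,11,13,15): XOR of data positions = 0⊕0⊕1⊕1⊕0⊕1⊕1 = 0
p2 (pos 2,3,6,7,10,11,14,15): XOR of data positions = 0⊕1⊕1⊕1⊕0⊕1⊕1 = 1
p4 (pos 4,5,6,7,12,13,14,15): XOR of data positions = 0⊕1⊕1⊕1⊕1⊕1⊕1 = 0
p8 (pos 8,9,10,11,12,13,14,15): XOR of data positions = 1⊕1⊕0⊕1⊕1⊕1⊕1 = 0
Codeword: 010001101101111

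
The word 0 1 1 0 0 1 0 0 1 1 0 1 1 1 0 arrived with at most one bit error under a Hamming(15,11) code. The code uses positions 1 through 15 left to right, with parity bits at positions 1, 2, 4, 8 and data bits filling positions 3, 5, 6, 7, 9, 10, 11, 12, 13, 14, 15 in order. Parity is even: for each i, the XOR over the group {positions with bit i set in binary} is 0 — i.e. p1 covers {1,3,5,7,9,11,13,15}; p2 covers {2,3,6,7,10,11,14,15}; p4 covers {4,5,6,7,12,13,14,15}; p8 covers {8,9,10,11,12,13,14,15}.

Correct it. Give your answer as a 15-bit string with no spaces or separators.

011001001111110

s1 (pos 1,3,5,7,9,11,13,15): 0⊕1⊕0⊕0⊕1⊕0⊕1⊕0 = 1
s2 (pos 2,3,6,7,10,11,14,15): 1⊕1⊕1⊕0⊕1⊕0⊕1⊕0 = 1
s4 (pos 4,5,6,7,12,13,14,15): 0⊕0⊕1⊕0⊕1⊕1⊕1⊕0 = 0
s8 (pos 8,9,10,11,12,13,14,15): 0⊕1⊕1⊕0⊕1⊕1⊕1⊕0 = 1
Syndrome s8…s1 = 1011 → error at position 11.
Flip position 11: 011001001101110 → 011001001111110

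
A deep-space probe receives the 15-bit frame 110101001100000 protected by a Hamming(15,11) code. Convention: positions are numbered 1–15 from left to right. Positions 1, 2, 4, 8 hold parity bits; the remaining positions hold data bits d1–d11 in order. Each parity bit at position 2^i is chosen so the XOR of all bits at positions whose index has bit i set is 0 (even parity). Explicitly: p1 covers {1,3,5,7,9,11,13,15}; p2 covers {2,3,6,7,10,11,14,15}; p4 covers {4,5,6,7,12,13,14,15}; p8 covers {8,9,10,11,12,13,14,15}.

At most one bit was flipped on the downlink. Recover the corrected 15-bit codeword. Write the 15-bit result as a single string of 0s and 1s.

s1 (pos 1,3,5,7,9,11,13,15): 1⊕0⊕0⊕0⊕1⊕0⊕0⊕0 = 0
s2 (pos 2,3,6,7,10,11,14,15): 1⊕0⊕1⊕0⊕1⊕0⊕0⊕0 = 1
s4 (pos 4,5,6,7,12,13,14,15): 1⊕0⊕1⊕0⊕0⊕0⊕0⊕0 = 0
s8 (pos 8,9,10,11,12,13,14,15): 0⊕1⊕1⊕0⊕0⊕0⊕0⊕0 = 0
Syndrome s8…s1 = 0010 → error at position 2.
Flip position 2: 110101001100000 → 100101001100000

100101001100000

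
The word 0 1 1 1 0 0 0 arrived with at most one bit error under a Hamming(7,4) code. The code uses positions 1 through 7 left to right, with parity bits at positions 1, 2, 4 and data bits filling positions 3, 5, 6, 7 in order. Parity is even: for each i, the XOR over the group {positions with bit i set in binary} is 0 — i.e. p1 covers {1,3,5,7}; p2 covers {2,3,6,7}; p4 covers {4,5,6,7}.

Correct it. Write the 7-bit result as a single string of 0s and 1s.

s1 (pos 1,3,5,7): 0⊕1⊕0⊕0 = 1
s2 (pos 2,3,6,7): 1⊕1⊕0⊕0 = 0
s4 (pos 4,5,6,7): 1⊕0⊕0⊕0 = 1
Syndrome s4…s1 = 101 → error at position 5.
Flip position 5: 0111000 → 0111100

0111100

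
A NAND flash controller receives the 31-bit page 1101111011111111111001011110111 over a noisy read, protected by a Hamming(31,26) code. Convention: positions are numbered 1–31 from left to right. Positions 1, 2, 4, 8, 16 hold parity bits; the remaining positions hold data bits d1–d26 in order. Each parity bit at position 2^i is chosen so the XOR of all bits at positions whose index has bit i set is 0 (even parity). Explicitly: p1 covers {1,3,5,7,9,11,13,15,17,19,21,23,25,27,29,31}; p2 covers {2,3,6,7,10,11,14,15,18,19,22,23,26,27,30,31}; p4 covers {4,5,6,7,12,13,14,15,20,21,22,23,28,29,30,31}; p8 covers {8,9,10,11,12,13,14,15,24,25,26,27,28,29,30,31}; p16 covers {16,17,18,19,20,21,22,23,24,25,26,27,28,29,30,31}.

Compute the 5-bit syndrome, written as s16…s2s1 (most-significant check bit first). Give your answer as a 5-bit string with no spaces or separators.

00001

s1 (pos 1,3,5,7,9,11,13,15,17,19,21,23,25,27,29,31): 1⊕0⊕1⊕1⊕1⊕1⊕1⊕1⊕1⊕1⊕0⊕0⊕1⊕1⊕1⊕1 = 1
s2 (pos 2,3,6,7,10,11,14,15,18,19,22,23,26,27,30,31): 1⊕0⊕1⊕1⊕1⊕1⊕1⊕1⊕1⊕1⊕1⊕0⊕1⊕1⊕1⊕1 = 0
s4 (pos 4,5,6,7,12,13,14,15,20,21,22,23,28,29,30,31): 1⊕1⊕1⊕1⊕1⊕1⊕1⊕1⊕0⊕0⊕1⊕0⊕0⊕1⊕1⊕1 = 0
s8 (pos 8,9,10,11,12,13,14,15,24,25,26,27,28,29,30,31): 0⊕1⊕1⊕1⊕1⊕1⊕1⊕1⊕1⊕1⊕1⊕1⊕0⊕1⊕1⊕1 = 0
s16 (pos 16,17,18,19,20,21,22,23,24,25,26,27,28,29,30,31): 1⊕1⊕1⊕1⊕0⊕0⊕1⊕0⊕1⊕1⊕1⊕1⊕0⊕1⊕1⊕1 = 0
Syndrome s16…s1 = 00001 → error at position 1.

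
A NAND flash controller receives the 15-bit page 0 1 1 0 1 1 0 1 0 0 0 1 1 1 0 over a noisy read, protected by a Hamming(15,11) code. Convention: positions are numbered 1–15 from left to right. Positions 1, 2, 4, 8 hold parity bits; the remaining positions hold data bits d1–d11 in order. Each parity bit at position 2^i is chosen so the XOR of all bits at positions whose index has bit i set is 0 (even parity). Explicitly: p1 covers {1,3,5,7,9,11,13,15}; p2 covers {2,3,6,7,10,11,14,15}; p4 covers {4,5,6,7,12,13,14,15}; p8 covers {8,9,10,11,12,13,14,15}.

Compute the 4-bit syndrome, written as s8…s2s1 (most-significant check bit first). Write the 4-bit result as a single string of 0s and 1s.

0101

s1 (pos 1,3,5,7,9,11,13,15): 0⊕1⊕1⊕0⊕0⊕0⊕1⊕0 = 1
s2 (pos 2,3,6,7,10,11,14,15): 1⊕1⊕1⊕0⊕0⊕0⊕1⊕0 = 0
s4 (pos 4,5,6,7,12,13,14,15): 0⊕1⊕1⊕0⊕1⊕1⊕1⊕0 = 1
s8 (pos 8,9,10,11,12,13,14,15): 1⊕0⊕0⊕0⊕1⊕1⊕1⊕0 = 0
Syndrome s8…s1 = 0101 → error at position 5.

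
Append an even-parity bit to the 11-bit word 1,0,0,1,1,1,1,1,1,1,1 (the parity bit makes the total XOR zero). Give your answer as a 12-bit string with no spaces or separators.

100111111111

XOR of the 11 data bits: 1⊕0⊕0⊕1⊕1⊕1⊕1⊕1⊕1⊕1⊕1 = 1
Parity bit = 1 (so all 12 bits XOR to 0).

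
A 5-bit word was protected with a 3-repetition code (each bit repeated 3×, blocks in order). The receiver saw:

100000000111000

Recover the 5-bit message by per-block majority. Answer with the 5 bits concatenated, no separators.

Block 1 (100): 1 one → 0
Block 2 (000): 0 ones → 0
Block 3 (000): 0 ones → 0
Block 4 (111): 3 ones → 1
Block 5 (000): 0 ones → 0

00010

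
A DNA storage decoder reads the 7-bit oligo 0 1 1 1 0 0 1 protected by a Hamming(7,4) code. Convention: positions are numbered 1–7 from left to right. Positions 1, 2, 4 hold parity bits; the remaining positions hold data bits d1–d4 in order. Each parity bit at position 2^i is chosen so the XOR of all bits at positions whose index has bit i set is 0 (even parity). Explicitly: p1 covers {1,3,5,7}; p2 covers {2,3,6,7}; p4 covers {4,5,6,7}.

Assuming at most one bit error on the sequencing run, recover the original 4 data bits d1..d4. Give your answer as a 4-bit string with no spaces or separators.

s1 (pos 1,3,5,7): 0⊕1⊕0⊕1 = 0
s2 (pos 2,3,6,7): 1⊕1⊕0⊕1 = 1
s4 (pos 4,5,6,7): 1⊕0⊕0⊕1 = 0
Syndrome s4…s1 = 010 → error at position 2.
Flip position 2: 0111001 → 0011001
Read data bits from positions 3,5,6,7: 1001

1001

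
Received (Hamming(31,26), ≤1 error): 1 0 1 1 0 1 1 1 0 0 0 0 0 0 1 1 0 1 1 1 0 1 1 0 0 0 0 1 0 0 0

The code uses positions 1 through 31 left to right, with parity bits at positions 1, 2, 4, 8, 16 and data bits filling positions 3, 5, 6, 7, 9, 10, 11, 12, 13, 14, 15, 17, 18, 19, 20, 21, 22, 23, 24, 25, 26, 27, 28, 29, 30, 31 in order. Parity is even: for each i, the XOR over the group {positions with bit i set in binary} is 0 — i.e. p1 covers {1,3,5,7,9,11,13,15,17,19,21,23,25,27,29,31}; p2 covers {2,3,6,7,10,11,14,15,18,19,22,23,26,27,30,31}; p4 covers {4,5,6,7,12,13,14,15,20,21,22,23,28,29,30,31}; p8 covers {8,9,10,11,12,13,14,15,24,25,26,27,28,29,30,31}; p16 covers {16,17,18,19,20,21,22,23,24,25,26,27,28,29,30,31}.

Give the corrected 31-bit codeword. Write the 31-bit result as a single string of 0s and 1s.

1011011100000011011101110001000

s1 (pos 1,3,5,7,9,11,13,15,17,19,21,23,25,27,29,31): 1⊕1⊕0⊕1⊕0⊕0⊕0⊕1⊕0⊕1⊕0⊕1⊕0⊕0⊕0⊕0 = 0
s2 (pos 2,3,6,7,10,11,14,15,18,19,22,23,26,27,30,31): 0⊕1⊕1⊕1⊕0⊕0⊕0⊕1⊕1⊕1⊕1⊕1⊕0⊕0⊕0⊕0 = 0
s4 (pos 4,5,6,7,12,13,14,15,20,21,22,23,28,29,30,31): 1⊕0⊕1⊕1⊕0⊕0⊕0⊕1⊕1⊕0⊕1⊕1⊕1⊕0⊕0⊕0 = 0
s8 (pos 8,9,10,11,12,13,14,15,24,25,26,27,28,29,30,31): 1⊕0⊕0⊕0⊕0⊕0⊕0⊕1⊕0⊕0⊕0⊕0⊕1⊕0⊕0⊕0 = 1
s16 (pos 16,17,18,19,20,21,22,23,24,25,26,27,28,29,30,31): 1⊕0⊕1⊕1⊕1⊕0⊕1⊕1⊕0⊕0⊕0⊕0⊕1⊕0⊕0⊕0 = 1
Syndrome s16…s1 = 11000 → error at position 24.
Flip position 24: 1011011100000011011101100001000 → 1011011100000011011101110001000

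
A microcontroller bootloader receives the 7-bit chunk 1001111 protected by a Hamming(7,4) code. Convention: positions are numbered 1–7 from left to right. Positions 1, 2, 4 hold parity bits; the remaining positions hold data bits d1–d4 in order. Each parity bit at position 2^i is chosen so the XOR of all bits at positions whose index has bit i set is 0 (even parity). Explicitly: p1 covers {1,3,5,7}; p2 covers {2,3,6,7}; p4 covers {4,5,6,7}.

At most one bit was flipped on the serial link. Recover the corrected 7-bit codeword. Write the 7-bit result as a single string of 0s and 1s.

0001111

s1 (pos 1,3,5,7): 1⊕0⊕1⊕1 = 1
s2 (pos 2,3,6,7): 0⊕0⊕1⊕1 = 0
s4 (pos 4,5,6,7): 1⊕1⊕1⊕1 = 0
Syndrome s4…s1 = 001 → error at position 1.
Flip position 1: 1001111 → 0001111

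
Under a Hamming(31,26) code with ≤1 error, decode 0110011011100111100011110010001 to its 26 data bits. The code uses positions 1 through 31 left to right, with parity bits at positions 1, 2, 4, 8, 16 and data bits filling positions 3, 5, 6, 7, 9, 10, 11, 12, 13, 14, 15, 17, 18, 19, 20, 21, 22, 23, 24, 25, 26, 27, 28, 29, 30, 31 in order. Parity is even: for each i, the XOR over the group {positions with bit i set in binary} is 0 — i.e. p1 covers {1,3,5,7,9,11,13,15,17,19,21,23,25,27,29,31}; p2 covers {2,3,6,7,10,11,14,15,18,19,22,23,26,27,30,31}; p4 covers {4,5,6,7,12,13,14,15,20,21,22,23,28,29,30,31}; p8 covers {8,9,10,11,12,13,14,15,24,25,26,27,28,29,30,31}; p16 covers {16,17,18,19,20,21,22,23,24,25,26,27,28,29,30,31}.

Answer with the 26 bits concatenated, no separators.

s1 (pos 1,3,5,7,9,11,13,15,17,19,21,23,25,27,29,31): 0⊕1⊕0⊕1⊕1⊕1⊕0⊕1⊕1⊕0⊕1⊕1⊕0⊕1⊕0⊕1 = 0
s2 (pos 2,3,6,7,10,11,14,15,18,19,22,23,26,27,30,31): 1⊕1⊕1⊕1⊕1⊕1⊕1⊕1⊕0⊕0⊕1⊕1⊕0⊕1⊕0⊕1 = 0
s4 (pos 4,5,6,7,12,13,14,15,20,21,22,23,28,29,30,31): 0⊕0⊕1⊕1⊕0⊕0⊕1⊕1⊕0⊕1⊕1⊕1⊕0⊕0⊕0⊕1 = 0
s8 (pos 8,9,10,11,12,13,14,15,24,25,26,27,28,29,30,31): 0⊕1⊕1⊕1⊕0⊕0⊕1⊕1⊕1⊕0⊕0⊕1⊕0⊕0⊕0⊕1 = 0
s16 (pos 16,17,18,19,20,21,22,23,24,25,26,27,28,29,30,31): 1⊕1⊕0⊕0⊕0⊕1⊕1⊕1⊕1⊕0⊕0⊕1⊕0⊕0⊕0⊕1 = 0
Syndrome s16…s1 = 00000 → no error.
Read data bits from positions 3,5,6,7,9,10,11,12,13,14,15,17,18,19,20,21,22,23,24,25,26,27,28,29,30,31: 10111110011100011110010001

10111110011100011110010001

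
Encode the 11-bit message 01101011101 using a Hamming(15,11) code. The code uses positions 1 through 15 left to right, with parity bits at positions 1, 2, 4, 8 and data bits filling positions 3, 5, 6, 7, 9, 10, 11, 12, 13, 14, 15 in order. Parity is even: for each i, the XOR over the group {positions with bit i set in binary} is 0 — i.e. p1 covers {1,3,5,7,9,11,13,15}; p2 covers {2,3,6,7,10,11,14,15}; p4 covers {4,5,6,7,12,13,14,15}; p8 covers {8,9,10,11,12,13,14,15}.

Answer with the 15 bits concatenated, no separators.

Place data at non-parity positions: p1 p2 0 p4 1 1 0 p8 1 0 1 1 1 0 1
p1 (pos 1,3,5,7,9,11,13,15): XOR of data positions = 0⊕1⊕0⊕1⊕1⊕1⊕1 = 1
p2 (pos 2,3,6,7,10,11,14,15): XOR of data positions = 0⊕1⊕0⊕0⊕1⊕0⊕1 = 1
p4 (pos 4,5,6,7,12,13,14,15): XOR of data positions = 1⊕1⊕0⊕1⊕1⊕0⊕1 = 1
p8 (pos 8,9,10,11,12,13,14,15): XOR of data positions = 1⊕0⊕1⊕1⊕1⊕0⊕1 = 1
Codeword: 110111011011101

110111011011101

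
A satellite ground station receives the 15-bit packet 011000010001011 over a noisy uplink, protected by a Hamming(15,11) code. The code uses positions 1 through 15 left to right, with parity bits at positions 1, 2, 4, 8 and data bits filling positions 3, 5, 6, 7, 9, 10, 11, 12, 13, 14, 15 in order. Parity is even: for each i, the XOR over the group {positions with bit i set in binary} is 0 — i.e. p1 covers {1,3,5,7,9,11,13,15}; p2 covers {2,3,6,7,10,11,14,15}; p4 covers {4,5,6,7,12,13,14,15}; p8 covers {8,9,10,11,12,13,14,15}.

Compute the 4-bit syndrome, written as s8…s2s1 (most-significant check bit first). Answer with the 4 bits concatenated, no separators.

0100

s1 (pos 1,3,5,7,9,11,13,15): 0⊕1⊕0⊕0⊕0⊕0⊕0⊕1 = 0
s2 (pos 2,3,6,7,10,11,14,15): 1⊕1⊕0⊕0⊕0⊕0⊕1⊕1 = 0
s4 (pos 4,5,6,7,12,13,14,15): 0⊕0⊕0⊕0⊕1⊕0⊕1⊕1 = 1
s8 (pos 8,9,10,11,12,13,14,15): 1⊕0⊕0⊕0⊕1⊕0⊕1⊕1 = 0
Syndrome s8…s1 = 0100 → error at position 4.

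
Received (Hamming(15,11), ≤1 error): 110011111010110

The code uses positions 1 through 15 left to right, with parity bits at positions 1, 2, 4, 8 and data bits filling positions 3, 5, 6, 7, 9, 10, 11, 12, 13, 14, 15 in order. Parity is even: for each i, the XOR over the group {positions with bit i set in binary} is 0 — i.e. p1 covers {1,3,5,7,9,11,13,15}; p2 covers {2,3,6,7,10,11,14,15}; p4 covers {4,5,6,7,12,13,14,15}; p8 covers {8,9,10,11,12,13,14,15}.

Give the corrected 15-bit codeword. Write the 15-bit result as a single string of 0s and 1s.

s1 (pos 1,3,5,7,9,11,13,15): 1⊕0⊕1⊕1⊕1⊕1⊕1⊕0 = 0
s2 (pos 2,3,6,7,10,11,14,15): 1⊕0⊕1⊕1⊕0⊕1⊕1⊕0 = 1
s4 (pos 4,5,6,7,12,13,14,15): 0⊕1⊕1⊕1⊕0⊕1⊕1⊕0 = 1
s8 (pos 8,9,10,11,12,13,14,15): 1⊕1⊕0⊕1⊕0⊕1⊕1⊕0 = 1
Syndrome s8…s1 = 1110 → error at position 14.
Flip position 14: 110011111010110 → 110011111010100

110011111010100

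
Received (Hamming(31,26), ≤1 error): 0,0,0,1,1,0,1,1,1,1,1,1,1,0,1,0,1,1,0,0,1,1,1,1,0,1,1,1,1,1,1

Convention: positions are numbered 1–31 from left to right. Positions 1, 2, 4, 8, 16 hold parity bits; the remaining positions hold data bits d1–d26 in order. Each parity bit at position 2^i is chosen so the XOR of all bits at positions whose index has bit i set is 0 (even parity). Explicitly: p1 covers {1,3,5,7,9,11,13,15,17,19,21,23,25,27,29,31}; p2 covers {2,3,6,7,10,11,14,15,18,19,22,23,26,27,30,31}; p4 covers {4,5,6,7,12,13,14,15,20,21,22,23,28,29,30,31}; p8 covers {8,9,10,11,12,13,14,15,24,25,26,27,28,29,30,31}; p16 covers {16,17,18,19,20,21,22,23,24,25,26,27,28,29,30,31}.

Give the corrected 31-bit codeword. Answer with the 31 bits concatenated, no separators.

0001111111111010110011110111111

s1 (pos 1,3,5,7,9,11,13,15,17,19,21,23,25,27,29,31): 0⊕0⊕1⊕1⊕1⊕1⊕1⊕1⊕1⊕0⊕1⊕1⊕0⊕1⊕1⊕1 = 0
s2 (pos 2,3,6,7,10,11,14,15,18,19,22,23,26,27,30,31): 0⊕0⊕0⊕1⊕1⊕1⊕0⊕1⊕1⊕0⊕1⊕1⊕1⊕1⊕1⊕1 = 1
s4 (pos 4,5,6,7,12,13,14,15,20,21,22,23,28,29,30,31): 1⊕1⊕0⊕1⊕1⊕1⊕0⊕1⊕0⊕1⊕1⊕1⊕1⊕1⊕1⊕1 = 1
s8 (pos 8,9,10,11,12,13,14,15,24,25,26,27,28,29,30,31): 1⊕1⊕1⊕1⊕1⊕1⊕0⊕1⊕1⊕0⊕1⊕1⊕1⊕1⊕1⊕1 = 0
s16 (pos 16,17,18,19,20,21,22,23,24,25,26,27,28,29,30,31): 0⊕1⊕1⊕0⊕0⊕1⊕1⊕1⊕1⊕0⊕1⊕1⊕1⊕1⊕1⊕1 = 0
Syndrome s16…s1 = 00110 → error at position 6.
Flip position 6: 0001101111111010110011110111111 → 0001111111111010110011110111111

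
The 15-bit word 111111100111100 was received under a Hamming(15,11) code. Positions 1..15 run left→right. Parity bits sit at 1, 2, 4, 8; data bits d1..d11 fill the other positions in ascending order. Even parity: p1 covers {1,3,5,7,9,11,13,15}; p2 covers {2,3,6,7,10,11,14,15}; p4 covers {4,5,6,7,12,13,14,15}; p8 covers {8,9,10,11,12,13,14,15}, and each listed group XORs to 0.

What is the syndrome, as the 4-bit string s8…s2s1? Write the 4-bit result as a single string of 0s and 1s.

s1 (pos 1,3,5,7,9,11,13,15): 1⊕1⊕1⊕1⊕0⊕1⊕1⊕0 = 0
s2 (pos 2,3,6,7,10,11,14,15): 1⊕1⊕1⊕1⊕1⊕1⊕0⊕0 = 0
s4 (pos 4,5,6,7,12,13,14,15): 1⊕1⊕1⊕1⊕1⊕1⊕0⊕0 = 0
s8 (pos 8,9,10,11,12,13,14,15): 0⊕0⊕1⊕1⊕1⊕1⊕0⊕0 = 0
Syndrome s8…s1 = 0000 → no error.

0000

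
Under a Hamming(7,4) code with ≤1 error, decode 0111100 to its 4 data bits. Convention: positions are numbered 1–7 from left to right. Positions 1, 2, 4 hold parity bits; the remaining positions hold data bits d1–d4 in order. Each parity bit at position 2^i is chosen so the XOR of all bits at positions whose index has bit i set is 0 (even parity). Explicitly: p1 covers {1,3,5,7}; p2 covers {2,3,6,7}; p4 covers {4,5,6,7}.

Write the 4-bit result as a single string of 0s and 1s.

1100

s1 (pos 1,3,5,7): 0⊕1⊕1⊕0 = 0
s2 (pos 2,3,6,7): 1⊕1⊕0⊕0 = 0
s4 (pos 4,5,6,7): 1⊕1⊕0⊕0 = 0
Syndrome s4…s1 = 000 → no error.
Read data bits from positions 3,5,6,7: 1100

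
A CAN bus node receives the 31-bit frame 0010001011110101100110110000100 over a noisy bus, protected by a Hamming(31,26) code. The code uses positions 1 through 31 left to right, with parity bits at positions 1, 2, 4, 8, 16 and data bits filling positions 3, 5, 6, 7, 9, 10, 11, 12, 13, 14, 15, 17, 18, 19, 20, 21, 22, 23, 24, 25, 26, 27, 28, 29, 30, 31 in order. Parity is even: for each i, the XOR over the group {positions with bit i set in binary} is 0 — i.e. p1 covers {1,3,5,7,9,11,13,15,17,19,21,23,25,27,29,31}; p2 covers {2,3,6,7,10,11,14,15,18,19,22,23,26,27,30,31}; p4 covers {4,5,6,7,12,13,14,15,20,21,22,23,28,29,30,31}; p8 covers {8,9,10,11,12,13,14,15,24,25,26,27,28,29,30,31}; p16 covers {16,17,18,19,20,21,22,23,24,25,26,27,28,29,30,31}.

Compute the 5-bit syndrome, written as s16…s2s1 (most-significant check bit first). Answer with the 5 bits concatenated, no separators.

11100

s1 (pos 1,3,5,7,9,11,13,15,17,19,21,23,25,27,29,31): 0⊕1⊕0⊕1⊕1⊕1⊕0⊕0⊕1⊕0⊕1⊕1⊕0⊕0⊕1⊕0 = 0
s2 (pos 2,3,6,7,10,11,14,15,18,19,22,23,26,27,30,31): 0⊕1⊕0⊕1⊕1⊕1⊕1⊕0⊕0⊕0⊕0⊕1⊕0⊕0⊕0⊕0 = 0
s4 (pos 4,5,6,7,12,13,14,15,20,21,22,23,28,29,30,31): 0⊕0⊕0⊕1⊕1⊕0⊕1⊕0⊕1⊕1⊕0⊕1⊕0⊕1⊕0⊕0 = 1
s8 (pos 8,9,10,11,12,13,14,15,24,25,26,27,28,29,30,31): 0⊕1⊕1⊕1⊕1⊕0⊕1⊕0⊕1⊕0⊕0⊕0⊕0⊕1⊕0⊕0 = 1
s16 (pos 16,17,18,19,20,21,22,23,24,25,26,27,28,29,30,31): 1⊕1⊕0⊕0⊕1⊕1⊕0⊕1⊕1⊕0⊕0⊕0⊕0⊕1⊕0⊕0 = 1
Syndrome s16…s1 = 11100 → error at position 28.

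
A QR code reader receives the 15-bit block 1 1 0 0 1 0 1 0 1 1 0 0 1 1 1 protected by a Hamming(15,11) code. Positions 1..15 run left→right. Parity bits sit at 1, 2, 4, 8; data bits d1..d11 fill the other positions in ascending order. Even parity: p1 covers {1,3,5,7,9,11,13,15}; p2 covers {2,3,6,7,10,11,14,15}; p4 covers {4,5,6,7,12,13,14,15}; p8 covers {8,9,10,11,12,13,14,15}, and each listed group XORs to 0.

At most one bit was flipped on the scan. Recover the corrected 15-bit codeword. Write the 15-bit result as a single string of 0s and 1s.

110010101100101

s1 (pos 1,3,5,7,9,11,13,15): 1⊕0⊕1⊕1⊕1⊕0⊕1⊕1 = 0
s2 (pos 2,3,6,7,10,11,14,15): 1⊕0⊕0⊕1⊕1⊕0⊕1⊕1 = 1
s4 (pos 4,5,6,7,12,13,14,15): 0⊕1⊕0⊕1⊕0⊕1⊕1⊕1 = 1
s8 (pos 8,9,10,11,12,13,14,15): 0⊕1⊕1⊕0⊕0⊕1⊕1⊕1 = 1
Syndrome s8…s1 = 1110 → error at position 14.
Flip position 14: 110010101100111 → 110010101100101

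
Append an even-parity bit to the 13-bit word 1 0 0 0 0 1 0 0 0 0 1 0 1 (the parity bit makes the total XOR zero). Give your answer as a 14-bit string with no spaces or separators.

XOR of the 13 data bits: 1⊕0⊕0⊕0⊕0⊕1⊕0⊕0⊕0⊕0⊕1⊕0⊕1 = 0
Parity bit = 0 (so all 14 bits XOR to 0).

10000100001010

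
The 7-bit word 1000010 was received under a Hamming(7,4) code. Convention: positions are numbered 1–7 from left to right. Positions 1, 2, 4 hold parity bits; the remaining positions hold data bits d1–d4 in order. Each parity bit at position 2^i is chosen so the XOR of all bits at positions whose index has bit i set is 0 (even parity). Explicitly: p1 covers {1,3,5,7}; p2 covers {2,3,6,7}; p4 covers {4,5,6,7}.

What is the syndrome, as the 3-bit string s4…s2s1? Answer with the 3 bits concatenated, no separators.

s1 (pos 1,3,5,7): 1⊕0⊕0⊕0 = 1
s2 (pos 2,3,6,7): 0⊕0⊕1⊕0 = 1
s4 (pos 4,5,6,7): 0⊕0⊕1⊕0 = 1
Syndrome s4…s1 = 111 → error at position 7.

111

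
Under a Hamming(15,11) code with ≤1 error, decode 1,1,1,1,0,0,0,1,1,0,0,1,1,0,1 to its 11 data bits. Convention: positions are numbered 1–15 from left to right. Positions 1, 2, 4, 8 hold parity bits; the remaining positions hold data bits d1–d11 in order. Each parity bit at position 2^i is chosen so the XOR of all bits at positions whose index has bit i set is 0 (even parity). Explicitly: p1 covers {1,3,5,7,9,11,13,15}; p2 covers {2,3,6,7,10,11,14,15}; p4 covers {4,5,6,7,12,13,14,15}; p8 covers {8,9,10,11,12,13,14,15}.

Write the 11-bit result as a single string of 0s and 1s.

s1 (pos 1,3,5,7,9,11,13,15): 1⊕1⊕0⊕0⊕1⊕0⊕1⊕1 = 1
s2 (pos 2,3,6,7,10,11,14,15): 1⊕1⊕0⊕0⊕0⊕0⊕0⊕1 = 1
s4 (pos 4,5,6,7,12,13,14,15): 1⊕0⊕0⊕0⊕1⊕1⊕0⊕1 = 0
s8 (pos 8,9,10,11,12,13,14,15): 1⊕1⊕0⊕0⊕1⊕1⊕0⊕1 = 1
Syndrome s8…s1 = 1011 → error at position 11.
Flip position 11: 111100011001101 → 111100011011101
Read data bits from positions 3,5,6,7,9,10,11,12,13,14,15: 10001011101

10001011101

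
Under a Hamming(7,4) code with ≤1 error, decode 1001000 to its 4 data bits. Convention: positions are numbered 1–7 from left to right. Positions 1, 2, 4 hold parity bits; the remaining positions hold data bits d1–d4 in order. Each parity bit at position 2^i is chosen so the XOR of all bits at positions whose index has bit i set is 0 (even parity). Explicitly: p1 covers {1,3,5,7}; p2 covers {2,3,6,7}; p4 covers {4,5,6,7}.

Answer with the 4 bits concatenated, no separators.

0100

s1 (pos 1,3,5,7): 1⊕0⊕0⊕0 = 1
s2 (pos 2,3,6,7): 0⊕0⊕0⊕0 = 0
s4 (pos 4,5,6,7): 1⊕0⊕0⊕0 = 1
Syndrome s4…s1 = 101 → error at position 5.
Flip position 5: 1001000 → 1001100
Read data bits from positions 3,5,6,7: 0100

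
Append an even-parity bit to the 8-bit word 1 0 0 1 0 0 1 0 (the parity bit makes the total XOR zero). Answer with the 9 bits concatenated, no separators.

100100101

XOR of the 8 data bits: 1⊕0⊕0⊕1⊕0⊕0⊕1⊕0 = 1
Parity bit = 1 (so all 9 bits XOR to 0).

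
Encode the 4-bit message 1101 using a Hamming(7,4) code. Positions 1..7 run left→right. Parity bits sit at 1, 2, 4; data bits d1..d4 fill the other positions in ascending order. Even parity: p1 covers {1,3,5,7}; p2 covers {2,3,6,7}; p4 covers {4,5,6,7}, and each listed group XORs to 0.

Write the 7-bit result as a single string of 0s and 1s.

Place data at non-parity positions: p1 p2 1 p4 1 0 1
p1 (pos 1,3,5,7): XOR of data positions = 1⊕1⊕1 = 1
p2 (pos 2,3,6,7): XOR of data positions = 1⊕0⊕1 = 0
p4 (pos 4,5,6,7): XOR of data positions = 1⊕0⊕1 = 0
Codeword: 1010101

1010101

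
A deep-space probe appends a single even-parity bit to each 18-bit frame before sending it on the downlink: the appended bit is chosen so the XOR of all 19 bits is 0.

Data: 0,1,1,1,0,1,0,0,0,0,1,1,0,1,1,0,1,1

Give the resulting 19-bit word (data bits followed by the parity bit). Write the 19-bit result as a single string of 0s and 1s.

0111010000110110110

XOR of the 18 data bits: 0⊕1⊕1⊕1⊕0⊕1⊕0⊕0⊕0⊕0⊕1⊕1⊕0⊕1⊕1⊕0⊕1⊕1 = 0
Parity bit = 0 (so all 19 bits XOR to 0).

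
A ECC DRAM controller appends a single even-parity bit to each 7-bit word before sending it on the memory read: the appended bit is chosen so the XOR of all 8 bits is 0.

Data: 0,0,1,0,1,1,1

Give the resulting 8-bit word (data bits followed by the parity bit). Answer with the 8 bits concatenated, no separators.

00101110

XOR of the 7 data bits: 0⊕0⊕1⊕0⊕1⊕1⊕1 = 0
Parity bit = 0 (so all 8 bits XOR to 0).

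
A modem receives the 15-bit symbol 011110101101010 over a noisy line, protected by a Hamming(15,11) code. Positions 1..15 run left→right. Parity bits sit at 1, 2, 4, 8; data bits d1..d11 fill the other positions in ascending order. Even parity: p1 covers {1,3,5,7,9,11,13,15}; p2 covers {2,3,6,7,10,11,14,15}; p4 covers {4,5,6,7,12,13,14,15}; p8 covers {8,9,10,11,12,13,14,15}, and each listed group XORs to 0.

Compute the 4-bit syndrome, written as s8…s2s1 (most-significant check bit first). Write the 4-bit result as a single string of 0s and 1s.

0110

s1 (pos 1,3,5,7,9,11,13,15): 0⊕1⊕1⊕1⊕1⊕0⊕0⊕0 = 0
s2 (pos 2,3,6,7,10,11,14,15): 1⊕1⊕0⊕1⊕1⊕0⊕1⊕0 = 1
s4 (pos 4,5,6,7,12,13,14,15): 1⊕1⊕0⊕1⊕1⊕0⊕1⊕0 = 1
s8 (pos 8,9,10,11,12,13,14,15): 0⊕1⊕1⊕0⊕1⊕0⊕1⊕0 = 0
Syndrome s8…s1 = 0110 → error at position 6.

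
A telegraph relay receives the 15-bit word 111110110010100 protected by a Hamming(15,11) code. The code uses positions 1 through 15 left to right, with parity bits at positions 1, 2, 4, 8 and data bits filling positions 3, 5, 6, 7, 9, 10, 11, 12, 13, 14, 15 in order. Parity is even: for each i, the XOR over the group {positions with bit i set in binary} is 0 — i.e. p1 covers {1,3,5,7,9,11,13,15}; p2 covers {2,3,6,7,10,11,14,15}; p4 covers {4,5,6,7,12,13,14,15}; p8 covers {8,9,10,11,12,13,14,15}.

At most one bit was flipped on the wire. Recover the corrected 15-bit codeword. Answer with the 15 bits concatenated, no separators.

111110100010100

s1 (pos 1,3,5,7,9,11,13,15): 1⊕1⊕1⊕1⊕0⊕1⊕1⊕0 = 0
s2 (pos 2,3,6,7,10,11,14,15): 1⊕1⊕0⊕1⊕0⊕1⊕0⊕0 = 0
s4 (pos 4,5,6,7,12,13,14,15): 1⊕1⊕0⊕1⊕0⊕1⊕0⊕0 = 0
s8 (pos 8,9,10,11,12,13,14,15): 1⊕0⊕0⊕1⊕0⊕1⊕0⊕0 = 1
Syndrome s8…s1 = 1000 → error at position 8.
Flip position 8: 111110110010100 → 111110100010100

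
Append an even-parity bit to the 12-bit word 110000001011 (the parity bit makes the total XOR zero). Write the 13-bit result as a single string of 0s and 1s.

XOR of the 12 data bits: 1⊕1⊕0⊕0⊕0⊕0⊕0⊕0⊕1⊕0⊕1⊕1 = 1
Parity bit = 1 (so all 13 bits XOR to 0).

1100000010111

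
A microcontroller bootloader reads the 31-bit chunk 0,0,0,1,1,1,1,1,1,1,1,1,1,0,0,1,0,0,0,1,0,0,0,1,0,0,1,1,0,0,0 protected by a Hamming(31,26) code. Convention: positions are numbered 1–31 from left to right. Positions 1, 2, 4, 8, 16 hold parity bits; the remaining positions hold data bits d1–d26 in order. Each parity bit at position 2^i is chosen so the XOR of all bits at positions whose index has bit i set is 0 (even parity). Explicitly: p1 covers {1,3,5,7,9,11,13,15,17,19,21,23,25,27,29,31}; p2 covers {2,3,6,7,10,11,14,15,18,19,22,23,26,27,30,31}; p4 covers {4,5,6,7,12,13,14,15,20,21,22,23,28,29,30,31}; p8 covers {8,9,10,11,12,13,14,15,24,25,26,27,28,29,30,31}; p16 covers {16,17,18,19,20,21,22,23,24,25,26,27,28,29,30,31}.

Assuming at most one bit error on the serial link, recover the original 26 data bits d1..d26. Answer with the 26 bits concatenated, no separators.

01111111100000100010111000

s1 (pos 1,3,5,7,9,11,13,15,17,19,21,23,25,27,29,31): 0⊕0⊕1⊕1⊕1⊕1⊕1⊕0⊕0⊕0⊕0⊕0⊕0⊕1⊕0⊕0 = 0
s2 (pos 2,3,6,7,10,11,14,15,18,19,22,23,26,27,30,31): 0⊕0⊕1⊕1⊕1⊕1⊕0⊕0⊕0⊕0⊕0⊕0⊕0⊕1⊕0⊕0 = 1
s4 (pos 4,5,6,7,12,13,14,15,20,21,22,23,28,29,30,31): 1⊕1⊕1⊕1⊕1⊕1⊕0⊕0⊕1⊕0⊕0⊕0⊕1⊕0⊕0⊕0 = 0
s8 (pos 8,9,10,11,12,13,14,15,24,25,26,27,28,29,30,31): 1⊕1⊕1⊕1⊕1⊕1⊕0⊕0⊕1⊕0⊕0⊕1⊕1⊕0⊕0⊕0 = 1
s16 (pos 16,17,18,19,20,21,22,23,24,25,26,27,28,29,30,31): 1⊕0⊕0⊕0⊕1⊕0⊕0⊕0⊕1⊕0⊕0⊕1⊕1⊕0⊕0⊕0 = 1
Syndrome s16…s1 = 11010 → error at position 26.
Flip position 26: 0001111111111001000100010011000 → 0001111111111001000100010111000
Read data bits from positions 3,5,6,7,9,10,11,12,13,14,15,17,18,19,20,21,22,23,24,25,26,27,28,29,30,31: 01111111100000100010111000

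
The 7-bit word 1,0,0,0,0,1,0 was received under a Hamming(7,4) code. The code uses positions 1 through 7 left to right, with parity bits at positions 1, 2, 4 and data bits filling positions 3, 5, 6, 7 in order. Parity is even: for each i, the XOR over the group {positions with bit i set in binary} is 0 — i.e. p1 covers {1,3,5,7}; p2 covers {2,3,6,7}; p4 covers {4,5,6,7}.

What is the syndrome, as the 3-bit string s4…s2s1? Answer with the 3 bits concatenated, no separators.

s1 (pos 1,3,5,7): 1⊕0⊕0⊕0 = 1
s2 (pos 2,3,6,7): 0⊕0⊕1⊕0 = 1
s4 (pos 4,5,6,7): 0⊕0⊕1⊕0 = 1
Syndrome s4…s1 = 111 → error at position 7.

111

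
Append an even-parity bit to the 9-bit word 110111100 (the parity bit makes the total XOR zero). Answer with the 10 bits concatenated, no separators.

XOR of the 9 data bits: 1⊕1⊕0⊕1⊕1⊕1⊕1⊕0⊕0 = 0
Parity bit = 0 (so all 10 bits XOR to 0).

1101111000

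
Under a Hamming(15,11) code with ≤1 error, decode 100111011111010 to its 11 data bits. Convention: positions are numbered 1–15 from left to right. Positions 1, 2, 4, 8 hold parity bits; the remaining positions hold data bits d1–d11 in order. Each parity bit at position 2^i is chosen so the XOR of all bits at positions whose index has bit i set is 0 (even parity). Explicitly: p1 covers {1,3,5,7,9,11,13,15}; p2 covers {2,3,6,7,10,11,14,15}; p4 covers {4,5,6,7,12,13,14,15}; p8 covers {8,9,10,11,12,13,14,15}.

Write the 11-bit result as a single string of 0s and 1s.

01101111010

s1 (pos 1,3,5,7,9,11,13,15): 1⊕0⊕1⊕0⊕1⊕1⊕0⊕0 = 0
s2 (pos 2,3,6,7,10,11,14,15): 0⊕0⊕1⊕0⊕1⊕1⊕1⊕0 = 0
s4 (pos 4,5,6,7,12,13,14,15): 1⊕1⊕1⊕0⊕1⊕0⊕1⊕0 = 1
s8 (pos 8,9,10,11,12,13,14,15): 1⊕1⊕1⊕1⊕1⊕0⊕1⊕0 = 0
Syndrome s8…s1 = 0100 → error at position 4.
Flip position 4: 100111011111010 → 100011011111010
Read data bits from positions 3,5,6,7,9,10,11,12,13,14,15: 01101111010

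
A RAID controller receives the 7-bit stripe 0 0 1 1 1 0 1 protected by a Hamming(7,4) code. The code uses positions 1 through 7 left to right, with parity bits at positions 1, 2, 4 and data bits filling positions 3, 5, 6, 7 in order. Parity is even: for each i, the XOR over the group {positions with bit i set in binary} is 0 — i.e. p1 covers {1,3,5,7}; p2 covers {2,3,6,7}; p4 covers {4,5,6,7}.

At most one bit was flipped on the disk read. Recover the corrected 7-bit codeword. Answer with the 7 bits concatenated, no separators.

s1 (pos 1,3,5,7): 0⊕1⊕1⊕1 = 1
s2 (pos 2,3,6,7): 0⊕1⊕0⊕1 = 0
s4 (pos 4,5,6,7): 1⊕1⊕0⊕1 = 1
Syndrome s4…s1 = 101 → error at position 5.
Flip position 5: 0011101 → 0011001

0011001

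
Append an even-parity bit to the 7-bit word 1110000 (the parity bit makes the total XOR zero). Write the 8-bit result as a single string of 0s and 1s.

11100001

XOR of the 7 data bits: 1⊕1⊕1⊕0⊕0⊕0⊕0 = 1
Parity bit = 1 (so all 8 bits XOR to 0).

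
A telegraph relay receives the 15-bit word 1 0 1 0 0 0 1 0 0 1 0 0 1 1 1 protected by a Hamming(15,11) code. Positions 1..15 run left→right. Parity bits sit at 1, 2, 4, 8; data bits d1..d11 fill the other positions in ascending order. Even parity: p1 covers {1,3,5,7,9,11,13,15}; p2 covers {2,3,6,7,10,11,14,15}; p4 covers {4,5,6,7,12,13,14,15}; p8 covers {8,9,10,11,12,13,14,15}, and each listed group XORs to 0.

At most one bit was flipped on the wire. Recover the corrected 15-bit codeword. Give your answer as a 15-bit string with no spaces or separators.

s1 (pos 1,3,5,7,9,11,13,15): 1⊕1⊕0⊕1⊕0⊕0⊕1⊕1 = 1
s2 (pos 2,3,6,7,10,11,14,15): 0⊕1⊕0⊕1⊕1⊕0⊕1⊕1 = 1
s4 (pos 4,5,6,7,12,13,14,15): 0⊕0⊕0⊕1⊕0⊕1⊕1⊕1 = 0
s8 (pos 8,9,10,11,12,13,14,15): 0⊕0⊕1⊕0⊕0⊕1⊕1⊕1 = 0
Syndrome s8…s1 = 0011 → error at position 3.
Flip position 3: 101000100100111 → 100000100100111

100000100100111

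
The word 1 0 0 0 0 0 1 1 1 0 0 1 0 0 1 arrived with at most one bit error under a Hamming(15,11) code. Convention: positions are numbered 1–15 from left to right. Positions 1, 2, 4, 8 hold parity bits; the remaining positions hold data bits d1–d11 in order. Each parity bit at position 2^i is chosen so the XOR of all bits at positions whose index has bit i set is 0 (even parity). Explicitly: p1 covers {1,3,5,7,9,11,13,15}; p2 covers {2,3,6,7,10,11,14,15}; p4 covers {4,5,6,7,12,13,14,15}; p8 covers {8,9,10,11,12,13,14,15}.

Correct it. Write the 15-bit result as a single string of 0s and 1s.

100100111001001

s1 (pos 1,3,5,7,9,11,13,15): 1⊕0⊕0⊕1⊕1⊕0⊕0⊕1 = 0
s2 (pos 2,3,6,7,10,11,14,15): 0⊕0⊕0⊕1⊕0⊕0⊕0⊕1 = 0
s4 (pos 4,5,6,7,12,13,14,15): 0⊕0⊕0⊕1⊕1⊕0⊕0⊕1 = 1
s8 (pos 8,9,10,11,12,13,14,15): 1⊕1⊕0⊕0⊕1⊕0⊕0⊕1 = 0
Syndrome s8…s1 = 0100 → error at position 4.
Flip position 4: 100000111001001 → 100100111001001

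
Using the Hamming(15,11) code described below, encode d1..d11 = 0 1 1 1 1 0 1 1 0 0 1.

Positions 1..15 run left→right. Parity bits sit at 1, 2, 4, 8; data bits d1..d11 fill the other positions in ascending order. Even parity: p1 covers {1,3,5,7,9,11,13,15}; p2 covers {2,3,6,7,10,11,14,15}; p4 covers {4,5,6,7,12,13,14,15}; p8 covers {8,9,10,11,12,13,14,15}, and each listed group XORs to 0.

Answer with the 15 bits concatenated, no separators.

100111101011001

Place data at non-parity positions: p1 p2 0 p4 1 1 1 p8 1 0 1 1 0 0 1
p1 (pos 1,3,5,7,9,11,13,15): XOR of data positions = 0⊕1⊕1⊕1⊕1⊕0⊕1 = 1
p2 (pos 2,3,6,7,10,11,14,15): XOR of data positions = 0⊕1⊕1⊕0⊕1⊕0⊕1 = 0
p4 (pos 4,5,6,7,12,13,14,15): XOR of data positions = 1⊕1⊕1⊕1⊕0⊕0⊕1 = 1
p8 (pos 8,9,10,11,12,13,14,15): XOR of data positions = 1⊕0⊕1⊕1⊕0⊕0⊕1 = 0
Codeword: 100111101011001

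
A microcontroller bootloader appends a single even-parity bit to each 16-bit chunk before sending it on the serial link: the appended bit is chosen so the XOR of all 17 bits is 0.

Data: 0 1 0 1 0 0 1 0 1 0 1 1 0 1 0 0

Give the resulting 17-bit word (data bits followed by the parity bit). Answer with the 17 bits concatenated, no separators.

01010010101101001

XOR of the 16 data bits: 0⊕1⊕0⊕1⊕0⊕0⊕1⊕0⊕1⊕0⊕1⊕1⊕0⊕1⊕0⊕0 = 1
Parity bit = 1 (so all 17 bits XOR to 0).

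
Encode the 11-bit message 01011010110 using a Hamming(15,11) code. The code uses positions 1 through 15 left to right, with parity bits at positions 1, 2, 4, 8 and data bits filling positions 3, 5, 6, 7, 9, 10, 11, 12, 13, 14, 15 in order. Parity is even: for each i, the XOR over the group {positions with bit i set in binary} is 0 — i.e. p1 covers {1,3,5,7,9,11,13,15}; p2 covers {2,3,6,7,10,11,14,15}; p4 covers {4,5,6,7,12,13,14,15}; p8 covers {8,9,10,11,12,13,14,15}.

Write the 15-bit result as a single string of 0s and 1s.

Place data at non-parity positions: p1 p2 0 p4 1 0 1 p8 1 0 1 0 1 1 0
p1 (pos 1,3,5,7,9,11,13,15): XOR of data positions = 0⊕1⊕1⊕1⊕1⊕1⊕0 = 1
p2 (pos 2,3,6,7,10,11,14,15): XOR of data positions = 0⊕0⊕1⊕0⊕1⊕1⊕0 = 1
p4 (pos 4,5,6,7,12,13,14,15): XOR of data positions = 1⊕0⊕1⊕0⊕1⊕1⊕0 = 0
p8 (pos 8,9,10,11,12,13,14,15): XOR of data positions = 1⊕0⊕1⊕0⊕1⊕1⊕0 = 0
Codeword: 110010101010110

110010101010110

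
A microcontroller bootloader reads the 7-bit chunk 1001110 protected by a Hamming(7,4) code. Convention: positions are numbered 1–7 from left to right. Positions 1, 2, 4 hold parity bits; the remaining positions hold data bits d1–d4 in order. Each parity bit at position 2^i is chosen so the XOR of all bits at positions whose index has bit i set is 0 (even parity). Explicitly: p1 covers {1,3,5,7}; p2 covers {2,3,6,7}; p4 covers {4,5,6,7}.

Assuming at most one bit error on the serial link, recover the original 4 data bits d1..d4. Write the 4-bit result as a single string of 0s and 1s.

0100

s1 (pos 1,3,5,7): 1⊕0⊕1⊕0 = 0
s2 (pos 2,3,6,7): 0⊕0⊕1⊕0 = 1
s4 (pos 4,5,6,7): 1⊕1⊕1⊕0 = 1
Syndrome s4…s1 = 110 → error at position 6.
Flip position 6: 1001110 → 1001100
Read data bits from positions 3,5,6,7: 0100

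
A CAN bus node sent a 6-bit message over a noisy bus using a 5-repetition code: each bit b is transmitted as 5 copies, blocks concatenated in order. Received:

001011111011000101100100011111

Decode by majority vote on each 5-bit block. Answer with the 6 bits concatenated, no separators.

Block 1 (00101): 2 ones → 0
Block 2 (11110): 4 ones → 1
Block 3 (11000): 2 ones → 0
Block 4 (10110): 3 ones → 1
Block 5 (01000): 1 one → 0
Block 6 (11111): 5 ones → 1

010101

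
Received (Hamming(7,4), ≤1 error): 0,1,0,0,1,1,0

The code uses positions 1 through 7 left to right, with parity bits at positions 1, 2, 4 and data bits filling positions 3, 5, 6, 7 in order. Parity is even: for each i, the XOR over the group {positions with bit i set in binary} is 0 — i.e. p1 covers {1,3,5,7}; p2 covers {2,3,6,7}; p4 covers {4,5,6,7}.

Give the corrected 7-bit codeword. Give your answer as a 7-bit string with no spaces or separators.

s1 (pos 1,3,5,7): 0⊕0⊕1⊕0 = 1
s2 (pos 2,3,6,7): 1⊕0⊕1⊕0 = 0
s4 (pos 4,5,6,7): 0⊕1⊕1⊕0 = 0
Syndrome s4…s1 = 001 → error at position 1.
Flip position 1: 0100110 → 1100110

1100110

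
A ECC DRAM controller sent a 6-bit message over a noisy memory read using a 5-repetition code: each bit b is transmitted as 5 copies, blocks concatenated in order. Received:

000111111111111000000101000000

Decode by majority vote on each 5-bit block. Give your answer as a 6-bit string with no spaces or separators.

011000

Block 1 (00011): 2 ones → 0
Block 2 (11111): 5 ones → 1
Block 3 (11111): 5 ones → 1
Block 4 (00000): 0 ones → 0
Block 5 (01010): 2 ones → 0
Block 6 (00000): 0 ones → 0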